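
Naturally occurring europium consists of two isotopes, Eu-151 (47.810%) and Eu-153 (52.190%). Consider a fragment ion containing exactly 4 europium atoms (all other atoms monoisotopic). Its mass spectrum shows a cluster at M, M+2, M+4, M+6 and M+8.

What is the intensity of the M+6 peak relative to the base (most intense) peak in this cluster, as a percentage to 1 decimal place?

(0.47810 + 0.52190)^4 gives M 0.0522, M+2 0.2281, M+4 0.3736, M+6 0.2719, M+8 0.0742; the largest is M+4.
P(M+4) = C(4,2) × 0.47810^2 × 0.52190^2 = 6 × 0.22857961 × 0.27237961 = 0.373563 (base)
P(M+6) = C(4,3) × 0.47810^1 × 0.52190^3 = 4 × 0.4781 × 0.14215492 = 0.271857
Relative intensity = 0.271857 / 0.373563 × 100 = 72.8

72.8%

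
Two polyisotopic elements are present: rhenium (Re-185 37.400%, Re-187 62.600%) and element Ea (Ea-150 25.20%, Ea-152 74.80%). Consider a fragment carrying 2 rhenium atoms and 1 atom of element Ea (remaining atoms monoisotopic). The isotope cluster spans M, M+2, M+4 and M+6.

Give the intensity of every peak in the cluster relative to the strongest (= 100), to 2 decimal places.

7.85 : 49.58 : 100.00 : 65.28

Rhenium pattern (n=2): 0.139876 : 0.468248 : 0.391876
Element Ea pattern (n=1): 0.2520 : 0.7480
Convolve the two distributions (both contribute in 2-u steps):
  M: 0.139876×0.2520 = 0.035249
  M+2: 0.139876×0.7480 + 0.468248×0.2520 = 0.222626
  M+4: 0.468248×0.7480 + 0.391876×0.2520 = 0.449002
  M+6: 0.391876×0.7480 = 0.293123
Scale to base peak (0.449002) = 100: 7.85 : 49.58 : 100.00 : 65.28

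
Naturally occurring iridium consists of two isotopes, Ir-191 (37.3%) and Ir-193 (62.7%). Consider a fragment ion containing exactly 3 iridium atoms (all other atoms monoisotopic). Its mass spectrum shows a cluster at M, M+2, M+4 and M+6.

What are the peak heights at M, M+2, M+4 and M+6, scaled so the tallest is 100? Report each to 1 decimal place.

Expanding (0.373 + 0.627)^3:
P(M) = 0.373^3 = 0.051895
P(M+2) = 3 × 0.373^2 × 0.627^1 = 0.261702
P(M+4) = 3 × 0.373^1 × 0.627^2 = 0.439911
P(M+6) = 0.627^3 = 0.246492
The M+4 peak is largest (0.439911); scaling to 100 gives 11.8 : 59.5 : 100.0 : 56.0.

11.8 : 59.5 : 100.0 : 56.0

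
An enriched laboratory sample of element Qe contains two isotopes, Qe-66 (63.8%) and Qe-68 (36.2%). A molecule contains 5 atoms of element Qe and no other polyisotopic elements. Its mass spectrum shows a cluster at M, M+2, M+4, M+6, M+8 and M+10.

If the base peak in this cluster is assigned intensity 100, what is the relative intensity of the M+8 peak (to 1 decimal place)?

16.1

(0.638 + 0.362)^5 gives M 0.1057, M+2 0.2999, M+4 0.3403, M+6 0.1931, M+8 0.0548, M+10 0.0062; the largest is M+4.
P(M+4) = C(5,2) × 0.638^3 × 0.362^2 = 10 × 0.25969407 × 0.131044 = 0.340313 (base)
P(M+8) = C(5,4) × 0.638^1 × 0.362^4 = 5 × 0.6380 × 0.01717253 = 0.054780
Relative intensity = 0.054780 / 0.340313 × 100 = 16.1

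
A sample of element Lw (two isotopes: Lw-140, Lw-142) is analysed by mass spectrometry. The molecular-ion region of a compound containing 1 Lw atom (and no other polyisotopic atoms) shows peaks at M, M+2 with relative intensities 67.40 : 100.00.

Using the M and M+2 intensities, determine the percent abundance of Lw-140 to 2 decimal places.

Write p for the Lw-140 fraction. I(M+2)/I(M) = [C(1,1)·p^0·(1−p)] / p^1 = 1·(1−p)/p = 100.00/67.40 = 1.4837
(1−p)/p = 1.4837/1 = 1.4837  ⇒  p = 1/(1 + 1.4837) = 0.4026
Lw-140: 40.26%, Lw-142: 59.74%.

40.26%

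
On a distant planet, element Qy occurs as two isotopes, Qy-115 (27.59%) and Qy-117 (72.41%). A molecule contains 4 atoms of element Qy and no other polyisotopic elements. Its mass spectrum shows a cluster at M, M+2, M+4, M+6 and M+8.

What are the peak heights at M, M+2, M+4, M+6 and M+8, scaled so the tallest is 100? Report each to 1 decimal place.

Each Qy atom is independently Qy-115 (p = 0.2759) or Qy-117 (q = 0.7241); the cluster is the binomial expansion (p + q)^4.
P(M) = 0.2759^4 = 0.005794
P(M+2) = 4 × 0.2759^3 × 0.7241^1 = 0.060829
P(M+4) = 6 × 0.2759^2 × 0.7241^2 = 0.239470
P(M+6) = 4 × 0.2759^1 × 0.7241^3 = 0.418994
P(M+8) = 0.7241^4 = 0.274912
The M+6 peak is largest (0.418994); scaling to 100 gives 1.4 : 14.5 : 57.2 : 100.0 : 65.6.

1.4 : 14.5 : 57.2 : 100.0 : 65.6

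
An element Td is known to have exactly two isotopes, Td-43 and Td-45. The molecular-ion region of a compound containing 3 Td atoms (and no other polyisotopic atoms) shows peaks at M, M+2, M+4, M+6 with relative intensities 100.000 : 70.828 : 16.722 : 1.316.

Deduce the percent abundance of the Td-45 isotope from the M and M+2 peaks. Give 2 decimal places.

If p is the fraction of Td that is Td-43, then I(M+2)/I(M) = [C(3,1)·p^2·(1−p)] / p^3 = 3·(1−p)/p = 70.828/100.000 = 0.7083
(1−p)/p = 0.7083/3 = 0.2361  ⇒  p = 1/(1 + 0.2361) = 0.8090
Td-43: 80.90%, Td-45: 19.10%.

19.10%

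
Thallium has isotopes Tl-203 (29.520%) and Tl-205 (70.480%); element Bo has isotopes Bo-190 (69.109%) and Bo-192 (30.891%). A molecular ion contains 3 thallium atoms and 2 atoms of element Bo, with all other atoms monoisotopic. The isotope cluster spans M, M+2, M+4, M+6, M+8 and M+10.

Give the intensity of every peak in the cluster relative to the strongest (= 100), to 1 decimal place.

Thallium pattern (n=3): 0.02572463 : 0.18425524 : 0.43991564 : 0.35010449
Element Bo pattern (n=2): 0.47760539 : 0.42696922 : 0.09542539
Convolve the two distributions (both contribute in 2-u steps):
  M: 0.02572463×0.47760539 = 0.012286
  M+2: 0.02572463×0.42696922 + 0.18425524×0.47760539 = 0.098985
  M+4: 0.02572463×0.09542539 + 0.18425524×0.42696922 + 0.43991564×0.47760539 = 0.291232
  M+6: 0.18425524×0.09542539 + 0.43991564×0.42696922 + 0.35010449×0.47760539 = 0.372625
  M+8: 0.43991564×0.09542539 + 0.35010449×0.42696922 = 0.191463
  M+10: 0.35010449×0.09542539 = 0.033409
Scale to base peak (0.372625) = 100: 3.3 : 26.6 : 78.2 : 100.0 : 51.4 : 9.0

3.3 : 26.6 : 78.2 : 100.0 : 51.4 : 9.0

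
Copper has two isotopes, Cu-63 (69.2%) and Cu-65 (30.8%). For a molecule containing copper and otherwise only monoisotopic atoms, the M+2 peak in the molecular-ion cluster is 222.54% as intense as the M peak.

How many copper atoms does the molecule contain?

5

For n independent Cu atoms, I(M+2)/I(M) = n · (abundance Cu-65) / (abundance Cu-63) = n · 0.308/0.692.
n = 2.2254 × 0.692/0.308 = 5.00 ≈ 5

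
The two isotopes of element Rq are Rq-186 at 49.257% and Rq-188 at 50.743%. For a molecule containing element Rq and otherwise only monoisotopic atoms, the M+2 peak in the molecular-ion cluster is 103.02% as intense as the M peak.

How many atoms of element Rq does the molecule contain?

1

With n Rq atoms, P(M+2)/P(M) = C(n,1)·p^(n−1)q / p^n = n·q/p = n · 0.50743/0.49257.
n = 1.0302 × 0.49257/0.50743 = 1.00 ≈ 1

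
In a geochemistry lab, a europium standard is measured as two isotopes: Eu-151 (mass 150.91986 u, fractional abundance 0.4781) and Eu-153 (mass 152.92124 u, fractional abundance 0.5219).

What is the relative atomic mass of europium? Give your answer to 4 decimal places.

151.9644 u

Average mass = Σ (abundance × isotope mass) = 0.4781 × 150.91986 + 0.5219 × 152.92124
= 72.154785 + 79.809595 = 151.964380 u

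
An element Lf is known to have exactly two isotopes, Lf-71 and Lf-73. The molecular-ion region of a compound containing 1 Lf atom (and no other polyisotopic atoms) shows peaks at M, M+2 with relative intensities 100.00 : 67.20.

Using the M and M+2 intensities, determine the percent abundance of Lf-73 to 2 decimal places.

40.19%

If p is the fraction of Lf that is Lf-71, then I(M+2)/I(M) = [C(1,1)·p^0·(1−p)] / p^1 = 1·(1−p)/p = 67.20/100.00 = 0.6720
(1−p)/p = 0.6720/1 = 0.6720  ⇒  p = 1/(1 + 0.6720) = 0.5981
Lf-71: 59.81%, Lf-73: 40.19%.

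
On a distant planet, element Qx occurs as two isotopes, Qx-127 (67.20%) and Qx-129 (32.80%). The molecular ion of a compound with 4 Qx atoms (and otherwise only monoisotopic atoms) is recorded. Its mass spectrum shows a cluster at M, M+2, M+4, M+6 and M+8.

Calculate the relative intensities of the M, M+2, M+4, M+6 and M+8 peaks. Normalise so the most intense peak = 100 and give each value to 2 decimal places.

51.22 : 100.00 : 73.21 : 23.82 : 2.91

Each Qx atom is independently Qx-127 (p = 0.6720) or Qx-129 (q = 0.3280); the cluster is the binomial expansion (p + q)^4.
P(M) = 0.6720^4 = 0.203928
P(M+2) = 4 × 0.6720^3 × 0.3280^1 = 0.398145
P(M+4) = 6 × 0.6720^2 × 0.3280^2 = 0.291499
P(M+6) = 4 × 0.6720^1 × 0.3280^3 = 0.094853
P(M+8) = 0.3280^4 = 0.011574
The M+2 peak is largest (0.398145); scaling to 100 gives 51.22 : 100.00 : 73.21 : 23.82 : 2.91.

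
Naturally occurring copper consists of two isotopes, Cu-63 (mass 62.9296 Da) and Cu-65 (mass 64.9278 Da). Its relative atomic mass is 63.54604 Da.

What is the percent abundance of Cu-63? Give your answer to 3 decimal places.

69.150%

Let x be the fractional abundance of Cu-63; then Cu-65 has abundance 1 − x.
62.9296·x + 64.9278·(1 − x) = 63.54604
(62.9296 − 64.9278)·x = 63.54604 − 64.9278
x = -1.38176 / -1.9982 = 0.69150 → 69.150% Cu-63, 30.850% Cu-65.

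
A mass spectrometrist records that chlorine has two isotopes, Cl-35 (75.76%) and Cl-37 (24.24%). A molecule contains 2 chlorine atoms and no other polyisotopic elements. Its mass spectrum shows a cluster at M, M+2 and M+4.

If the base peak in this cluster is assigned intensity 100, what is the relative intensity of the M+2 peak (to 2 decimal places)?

63.99

Term probabilities: M 0.5740, M+2 0.3673, M+4 0.0588. Base peak = M.
P(M) = C(2,0) × 0.7576^2 × 0.2424^0 = 1 × 0.57395776 × 1.0000 = 0.573958 (base)
P(M+2) = C(2,1) × 0.7576^1 × 0.2424^1 = 2 × 0.7576 × 0.2424 = 0.367284
Relative intensity = 0.367284 / 0.573958 × 100 = 63.99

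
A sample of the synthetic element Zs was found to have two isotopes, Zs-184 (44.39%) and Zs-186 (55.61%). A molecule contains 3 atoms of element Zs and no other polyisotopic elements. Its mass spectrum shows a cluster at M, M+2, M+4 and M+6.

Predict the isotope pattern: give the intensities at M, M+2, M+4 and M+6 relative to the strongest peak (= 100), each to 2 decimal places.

The 3 Zs atoms are independent, so intensities follow the terms of (0.4439 + 0.5561)^3.
P(M) = 0.4439^3 = 0.087469
P(M+2) = 3 × 0.4439^2 × 0.5561^1 = 0.328734
P(M+4) = 3 × 0.4439^1 × 0.5561^2 = 0.411825
P(M+6) = 0.5561^3 = 0.171972
The M+4 peak is largest (0.411825); scaling to 100 gives 21.24 : 79.82 : 100.00 : 41.76.

21.24 : 79.82 : 100.00 : 41.76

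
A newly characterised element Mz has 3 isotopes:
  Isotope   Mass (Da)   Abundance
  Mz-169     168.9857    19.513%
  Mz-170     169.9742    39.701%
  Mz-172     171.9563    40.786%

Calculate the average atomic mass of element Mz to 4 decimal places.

170.5897 Da

The abundance-weighted mean is 0.19513 × 168.9857 + 0.39701 × 169.9742 + 0.40786 × 171.9563
= 32.97418 + 67.48146 + 70.13410 = 170.58974 Da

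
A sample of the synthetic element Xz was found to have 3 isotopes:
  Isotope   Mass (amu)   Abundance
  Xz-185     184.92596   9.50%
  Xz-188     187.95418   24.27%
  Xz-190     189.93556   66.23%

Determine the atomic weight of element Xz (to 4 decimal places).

Weight each isotope mass by its fractional abundance: 0.0950 × 184.92596 + 0.2427 × 187.95418 + 0.6623 × 189.93556
= 17.567966 + 45.616479 + 125.794321 = 188.978766 amu

188.9788 amu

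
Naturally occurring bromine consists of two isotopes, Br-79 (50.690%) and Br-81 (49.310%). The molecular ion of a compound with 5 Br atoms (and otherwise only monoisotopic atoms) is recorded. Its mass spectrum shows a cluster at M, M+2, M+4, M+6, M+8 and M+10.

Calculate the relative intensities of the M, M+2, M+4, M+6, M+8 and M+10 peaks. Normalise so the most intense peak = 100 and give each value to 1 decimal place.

10.6 : 51.4 : 100.0 : 97.3 : 47.3 : 9.2

Each Br atom is independently Br-79 (p = 0.50690) or Br-81 (q = 0.49310); the cluster is the binomial expansion (p + q)^5.
P(M) = 0.50690^5 = 0.033467
P(M+2) = 5 × 0.50690^4 × 0.49310^1 = 0.162777
P(M+4) = 10 × 0.50690^3 × 0.49310^2 = 0.316692
P(M+6) = 10 × 0.50690^2 × 0.49310^3 = 0.308070
P(M+8) = 5 × 0.50690^1 × 0.49310^4 = 0.149842
P(M+10) = 0.49310^5 = 0.029152
The M+4 peak is largest (0.316692); scaling to 100 gives 10.6 : 51.4 : 100.0 : 97.3 : 47.3 : 9.2.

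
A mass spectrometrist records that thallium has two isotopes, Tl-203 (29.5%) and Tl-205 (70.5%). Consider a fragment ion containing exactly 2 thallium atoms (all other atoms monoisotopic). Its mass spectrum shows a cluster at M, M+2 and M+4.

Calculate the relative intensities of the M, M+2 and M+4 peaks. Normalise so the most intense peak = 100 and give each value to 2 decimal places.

Each Tl atom is independently Tl-203 (p = 0.295) or Tl-205 (q = 0.705); the cluster is the binomial expansion (p + q)^2.
P(M) = 0.295^2 = 0.087025
P(M+2) = 2 × 0.295^1 × 0.705^1 = 0.415950
P(M+4) = 0.705^2 = 0.497025
The M+4 peak is largest (0.497025); scaling to 100 gives 17.51 : 83.69 : 100.00.

17.51 : 83.69 : 100.00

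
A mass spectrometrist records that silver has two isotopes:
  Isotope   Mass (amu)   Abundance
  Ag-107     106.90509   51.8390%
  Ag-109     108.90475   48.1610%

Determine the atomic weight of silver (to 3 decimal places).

107.868 amu

Weight each isotope mass by its fractional abundance: 0.518390 × 106.90509 + 0.481610 × 108.90475
= 55.418530 + 52.449617 = 107.868147 amu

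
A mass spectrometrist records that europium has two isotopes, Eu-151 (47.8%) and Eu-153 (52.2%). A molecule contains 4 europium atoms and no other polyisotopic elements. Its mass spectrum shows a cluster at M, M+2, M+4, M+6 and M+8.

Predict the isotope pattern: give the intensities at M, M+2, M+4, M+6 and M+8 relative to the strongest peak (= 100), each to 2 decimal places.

Expanding (0.478 + 0.522)^4:
P(M) = 0.478^4 = 0.052205
P(M+2) = 4 × 0.478^3 × 0.522^1 = 0.228042
P(M+4) = 6 × 0.478^2 × 0.522^2 = 0.373549
P(M+6) = 4 × 0.478^1 × 0.522^3 = 0.271956
P(M+8) = 0.522^4 = 0.074248
The M+4 peak is largest (0.373549); scaling to 100 gives 13.98 : 61.05 : 100.00 : 72.80 : 19.88.

13.98 : 61.05 : 100.00 : 72.80 : 19.88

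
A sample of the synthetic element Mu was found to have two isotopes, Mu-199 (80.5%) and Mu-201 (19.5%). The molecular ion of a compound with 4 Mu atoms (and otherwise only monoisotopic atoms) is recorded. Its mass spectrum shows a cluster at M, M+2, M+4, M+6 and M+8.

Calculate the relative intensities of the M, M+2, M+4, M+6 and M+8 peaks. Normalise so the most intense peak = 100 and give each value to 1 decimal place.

The 4 Mu atoms are independent, so intensities follow the terms of (0.805 + 0.195)^4.
P(M) = 0.805^4 = 0.419936
P(M+2) = 4 × 0.805^3 × 0.195^1 = 0.406895
P(M+4) = 6 × 0.805^2 × 0.195^2 = 0.147847
P(M+6) = 4 × 0.805^1 × 0.195^3 = 0.023876
P(M+8) = 0.195^4 = 0.001446
The M peak is largest (0.419936); scaling to 100 gives 100.0 : 96.9 : 35.2 : 5.7 : 0.3.

100.0 : 96.9 : 35.2 : 5.7 : 0.3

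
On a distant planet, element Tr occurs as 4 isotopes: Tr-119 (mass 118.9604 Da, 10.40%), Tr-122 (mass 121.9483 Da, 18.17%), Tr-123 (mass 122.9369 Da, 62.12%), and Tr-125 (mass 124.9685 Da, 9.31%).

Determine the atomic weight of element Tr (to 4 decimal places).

122.5329 Da

Ar = Σ fᵢ·mᵢ = 0.1040 × 118.9604 + 0.1817 × 121.9483 + 0.6212 × 122.9369 + 0.0931 × 124.9685
= 12.37188 + 22.15801 + 76.36840 + 11.63457 = 122.53286 Da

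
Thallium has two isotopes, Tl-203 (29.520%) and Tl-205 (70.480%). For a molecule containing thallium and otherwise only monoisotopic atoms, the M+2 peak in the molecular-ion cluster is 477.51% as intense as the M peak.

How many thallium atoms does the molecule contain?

2

With n Tl atoms, P(M+2)/P(M) = C(n,1)·p^(n−1)q / p^n = n·q/p = n · 0.70480/0.29520.
n = 4.7751 × 0.29520/0.70480 = 2.00 ≈ 2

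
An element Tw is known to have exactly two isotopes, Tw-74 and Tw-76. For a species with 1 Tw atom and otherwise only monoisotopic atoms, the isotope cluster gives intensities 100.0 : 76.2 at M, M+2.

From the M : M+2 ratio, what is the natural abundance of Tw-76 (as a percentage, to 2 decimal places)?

Let p = fractional abundance of Tw-74. I(M+2)/I(M) = [C(1,1)·p^0·(1−p)] / p^1 = 1·(1−p)/p = 76.2/100.0 = 0.7620
(1−p)/p = 0.7620/1 = 0.7620  ⇒  p = 1/(1 + 0.7620) = 0.5675
Tw-74: 56.75%, Tw-76: 43.25%.

43.25%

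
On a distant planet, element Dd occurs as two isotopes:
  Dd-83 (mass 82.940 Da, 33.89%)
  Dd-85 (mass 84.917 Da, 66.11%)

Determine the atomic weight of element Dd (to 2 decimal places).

Average mass = Σ (abundance × isotope mass) = 0.3389 × 82.940 + 0.6611 × 84.917
= 28.1084 + 56.1386 = 84.2470 Da

84.25 Da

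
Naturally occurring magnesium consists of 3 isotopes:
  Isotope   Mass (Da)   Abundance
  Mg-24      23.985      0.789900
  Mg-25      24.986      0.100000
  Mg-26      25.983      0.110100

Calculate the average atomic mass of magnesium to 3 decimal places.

Average mass = Σ (abundance × isotope mass) = 0.789900 × 23.985 + 0.100000 × 24.986 + 0.110100 × 25.983
= 18.9458 + 2.4986 + 2.8607 = 24.3051 Da

24.305 Da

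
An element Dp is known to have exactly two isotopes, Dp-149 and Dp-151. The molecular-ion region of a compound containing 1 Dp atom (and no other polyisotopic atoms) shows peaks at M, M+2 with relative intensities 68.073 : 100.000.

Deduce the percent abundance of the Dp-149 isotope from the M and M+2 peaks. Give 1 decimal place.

40.5%

If p is the fraction of Dp that is Dp-149, then I(M+2)/I(M) = [C(1,1)·p^0·(1−p)] / p^1 = 1·(1−p)/p = 100.000/68.073 = 1.4690
(1−p)/p = 1.4690/1 = 1.4690  ⇒  p = 1/(1 + 1.4690) = 0.4050
Dp-149: 40.5%, Dp-151: 59.5%.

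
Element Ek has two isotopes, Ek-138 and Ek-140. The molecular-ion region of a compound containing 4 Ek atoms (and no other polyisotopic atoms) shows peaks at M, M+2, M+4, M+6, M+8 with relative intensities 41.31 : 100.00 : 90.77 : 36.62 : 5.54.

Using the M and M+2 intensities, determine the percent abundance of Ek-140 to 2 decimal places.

Write p for the Ek-138 fraction. I(M+2)/I(M) = [C(4,1)·p^3·(1−p)] / p^4 = 4·(1−p)/p = 100.00/41.31 = 2.4207
(1−p)/p = 2.4207/4 = 0.6052  ⇒  p = 1/(1 + 0.6052) = 0.6230
Ek-138: 62.30%, Ek-140: 37.70%.

37.70%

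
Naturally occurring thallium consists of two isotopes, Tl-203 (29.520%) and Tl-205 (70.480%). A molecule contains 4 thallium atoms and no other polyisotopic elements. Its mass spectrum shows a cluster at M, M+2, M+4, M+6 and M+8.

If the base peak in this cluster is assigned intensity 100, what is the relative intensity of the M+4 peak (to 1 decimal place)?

Term probabilities: M 0.0076, M+2 0.0725, M+4 0.2597, M+6 0.4134, M+8 0.2468. Base peak = M+6.
P(M+6) = C(4,3) × 0.29520^1 × 0.70480^3 = 4 × 0.2952 × 0.35010449 = 0.413403 (base)
P(M+4) = C(4,2) × 0.29520^2 × 0.70480^2 = 6 × 0.08714304 × 0.49674304 = 0.259726
Relative intensity = 0.259726 / 0.413403 × 100 = 62.8

62.8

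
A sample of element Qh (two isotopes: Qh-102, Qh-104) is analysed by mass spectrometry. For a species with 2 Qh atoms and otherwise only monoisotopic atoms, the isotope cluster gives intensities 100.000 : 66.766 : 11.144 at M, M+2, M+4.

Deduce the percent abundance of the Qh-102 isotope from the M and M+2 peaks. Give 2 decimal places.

Write p for the Qh-102 fraction. I(M+2)/I(M) = [C(2,1)·p^1·(1−p)] / p^2 = 2·(1−p)/p = 66.766/100.000 = 0.6677
(1−p)/p = 0.6677/2 = 0.3338  ⇒  p = 1/(1 + 0.3338) = 0.7497
Qh-102: 74.97%, Qh-104: 25.03%.

74.97%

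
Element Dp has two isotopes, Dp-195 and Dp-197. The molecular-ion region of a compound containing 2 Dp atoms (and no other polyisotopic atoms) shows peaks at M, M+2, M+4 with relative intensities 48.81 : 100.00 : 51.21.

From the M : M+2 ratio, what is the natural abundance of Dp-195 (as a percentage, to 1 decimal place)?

Let p = fractional abundance of Dp-195. I(M+2)/I(M) = [C(2,1)·p^1·(1−p)] / p^2 = 2·(1−p)/p = 100.00/48.81 = 2.0488
(1−p)/p = 2.0488/2 = 1.0244  ⇒  p = 1/(1 + 1.0244) = 0.4940
Dp-195: 49.4%, Dp-197: 50.6%.

49.4%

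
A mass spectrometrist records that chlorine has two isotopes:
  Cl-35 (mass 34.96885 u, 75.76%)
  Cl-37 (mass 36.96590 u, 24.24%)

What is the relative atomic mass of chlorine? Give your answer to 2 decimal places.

Average mass = Σ (abundance × isotope mass) = 0.7576 × 34.96885 + 0.2424 × 36.96590
= 26.492401 + 8.960534 = 35.452935 u

35.45 u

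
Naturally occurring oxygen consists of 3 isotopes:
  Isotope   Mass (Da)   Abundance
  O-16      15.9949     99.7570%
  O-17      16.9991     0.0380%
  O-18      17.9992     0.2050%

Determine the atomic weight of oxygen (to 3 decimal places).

The abundance-weighted mean is 0.997570 × 15.9949 + 0.000380 × 16.9991 + 0.002050 × 17.9992
= 15.95603 + 0.00646 + 0.03690 = 15.99939 Da

15.999 Da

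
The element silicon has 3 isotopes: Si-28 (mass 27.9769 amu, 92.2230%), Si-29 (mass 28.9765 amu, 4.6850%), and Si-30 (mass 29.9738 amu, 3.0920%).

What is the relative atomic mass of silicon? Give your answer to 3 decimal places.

Weight each isotope mass by its fractional abundance: 0.922230 × 27.9769 + 0.046850 × 28.9765 + 0.030920 × 29.9738
= 25.80114 + 1.35755 + 0.92679 = 28.08548 amu

28.085 amu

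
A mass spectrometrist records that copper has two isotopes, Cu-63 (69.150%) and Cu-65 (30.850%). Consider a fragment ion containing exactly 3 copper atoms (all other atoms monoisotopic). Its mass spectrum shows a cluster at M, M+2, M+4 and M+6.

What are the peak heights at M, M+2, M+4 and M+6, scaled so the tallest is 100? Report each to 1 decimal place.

74.7 : 100.0 : 44.6 : 6.6

Expanding (0.69150 + 0.30850)^3:
P(M) = 0.69150^3 = 0.330656
P(M+2) = 3 × 0.69150^2 × 0.30850^1 = 0.442548
P(M+4) = 3 × 0.69150^1 × 0.30850^2 = 0.197435
P(M+6) = 0.30850^3 = 0.029361
The M+2 peak is largest (0.442548); scaling to 100 gives 74.7 : 100.0 : 44.6 : 6.6.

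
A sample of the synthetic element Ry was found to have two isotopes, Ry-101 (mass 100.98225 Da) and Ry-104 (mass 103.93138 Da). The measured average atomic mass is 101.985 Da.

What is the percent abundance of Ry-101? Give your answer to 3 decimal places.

Let x be the fractional abundance of Ry-101; then Ry-104 has abundance 1 − x.
100.98225·x + 103.93138·(1 − x) = 101.985
(100.98225 − 103.93138)·x = 101.985 − 103.93138
x = -1.94638 / -2.94913 = 0.65998 → 65.998% Ry-101, 34.002% Ry-104.

65.998%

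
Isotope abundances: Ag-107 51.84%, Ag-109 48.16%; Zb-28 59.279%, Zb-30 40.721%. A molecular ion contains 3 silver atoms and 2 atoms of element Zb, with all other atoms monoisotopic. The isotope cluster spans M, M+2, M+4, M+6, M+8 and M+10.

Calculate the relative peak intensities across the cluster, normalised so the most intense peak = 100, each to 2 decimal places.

14.51 : 60.39 : 100.00 : 82.35 : 33.72 : 5.49

Silver pattern (n=3): 0.13931407 : 0.38827347 : 0.36071085 : 0.11170161
Element Zb pattern (n=2): 0.35139998 : 0.48278003 : 0.16581998
Convolve the two distributions (both contribute in 2-u steps):
  M: 0.13931407×0.35139998 = 0.048955
  M+2: 0.13931407×0.48278003 + 0.38827347×0.35139998 = 0.203697
  M+4: 0.13931407×0.16581998 + 0.38827347×0.48278003 + 0.36071085×0.35139998 = 0.337306
  M+6: 0.38827347×0.16581998 + 0.36071085×0.48278003 + 0.11170161×0.35139998 = 0.277779
  M+8: 0.36071085×0.16581998 + 0.11170161×0.48278003 = 0.113740
  M+10: 0.11170161×0.16581998 = 0.018522
Scale to base peak (0.337306) = 100: 14.51 : 60.39 : 100.00 : 82.35 : 33.72 : 5.49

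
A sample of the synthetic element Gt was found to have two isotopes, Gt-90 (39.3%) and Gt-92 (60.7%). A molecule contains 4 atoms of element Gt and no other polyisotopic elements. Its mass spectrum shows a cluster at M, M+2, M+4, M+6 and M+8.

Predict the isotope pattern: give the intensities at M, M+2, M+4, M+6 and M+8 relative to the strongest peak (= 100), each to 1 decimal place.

6.8 : 41.9 : 97.1 : 100.0 : 38.6

Each Gt atom is independently Gt-90 (p = 0.393) or Gt-92 (q = 0.607); the cluster is the binomial expansion (p + q)^4.
P(M) = 0.393^4 = 0.023854
P(M+2) = 4 × 0.393^3 × 0.607^1 = 0.147376
P(M+4) = 6 × 0.393^2 × 0.607^2 = 0.341439
P(M+6) = 4 × 0.393^1 × 0.607^3 = 0.351576
P(M+8) = 0.607^4 = 0.135755
The M+6 peak is largest (0.351576); scaling to 100 gives 6.8 : 41.9 : 97.1 : 100.0 : 38.6.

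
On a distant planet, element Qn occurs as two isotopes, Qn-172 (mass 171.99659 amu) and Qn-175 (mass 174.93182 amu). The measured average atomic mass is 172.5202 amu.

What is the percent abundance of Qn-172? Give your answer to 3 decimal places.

82.161%

Writing the weighted mean with unknown fraction x of Qn-172:
171.99659·x + 174.93182·(1 − x) = 172.5202
(171.99659 − 174.93182)·x = 172.5202 − 174.93182
x = -2.41162 / -2.93523 = 0.82161 → 82.161% Qn-172, 17.839% Qn-175.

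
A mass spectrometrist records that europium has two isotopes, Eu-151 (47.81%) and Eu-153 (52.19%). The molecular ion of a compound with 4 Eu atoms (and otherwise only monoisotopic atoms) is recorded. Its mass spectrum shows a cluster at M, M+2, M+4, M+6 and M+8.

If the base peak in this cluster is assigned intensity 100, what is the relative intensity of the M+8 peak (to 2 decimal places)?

19.86

Binomial terms of (0.4781 + 0.5219)^4: M 0.0522, M+2 0.2281, M+4 0.3736, M+6 0.2719, M+8 0.0742 → M+4 is the base peak.
P(M+4) = C(4,2) × 0.4781^2 × 0.5219^2 = 6 × 0.22857961 × 0.27237961 = 0.373563 (base)
P(M+8) = C(4,4) × 0.4781^0 × 0.5219^4 = 1 × 1.0000 × 0.07419065 = 0.074191
Relative intensity = 0.074191 / 0.373563 × 100 = 19.86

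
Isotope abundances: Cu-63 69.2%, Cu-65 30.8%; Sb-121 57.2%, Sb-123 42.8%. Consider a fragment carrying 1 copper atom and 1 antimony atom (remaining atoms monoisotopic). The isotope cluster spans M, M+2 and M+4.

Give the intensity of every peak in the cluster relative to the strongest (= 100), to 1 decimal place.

83.8 : 100.0 : 27.9

Copper pattern (n=1): 0.6920 : 0.3080
Antimony pattern (n=1): 0.5720 : 0.4280
Convolve the two distributions (both contribute in 2-u steps):
  M: 0.6920×0.5720 = 0.395824
  M+2: 0.6920×0.4280 + 0.3080×0.5720 = 0.472352
  M+4: 0.3080×0.4280 = 0.131824
Scale to base peak (0.472352) = 100: 83.8 : 100.0 : 27.9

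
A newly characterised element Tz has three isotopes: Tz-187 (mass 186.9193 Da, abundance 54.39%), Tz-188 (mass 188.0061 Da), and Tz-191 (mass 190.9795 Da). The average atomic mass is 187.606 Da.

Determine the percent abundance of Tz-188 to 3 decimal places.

The remaining 45.61% is split between Tz-188 (fraction x) and Tz-191 (fraction 0.4561 − x).
Substituting: 188.0061x + 190.9795(0.4561 − x) = 85.94059273
(188.0061 − 190.9795)x = -1.16515722  ⇒  x = 0.39186, y = 0.06424
Tz-188: 39.186%, Tz-191: 6.424%.

39.186%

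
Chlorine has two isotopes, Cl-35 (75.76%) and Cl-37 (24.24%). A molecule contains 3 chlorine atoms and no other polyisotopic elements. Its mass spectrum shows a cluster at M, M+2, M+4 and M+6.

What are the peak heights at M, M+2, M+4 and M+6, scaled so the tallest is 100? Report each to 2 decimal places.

Expanding (0.7576 + 0.2424)^3:
P(M) = 0.7576^3 = 0.434830
P(M+2) = 3 × 0.7576^2 × 0.2424^1 = 0.417382
P(M+4) = 3 × 0.7576^1 × 0.2424^2 = 0.133545
P(M+6) = 0.2424^3 = 0.014243
The M peak is largest (0.434830); scaling to 100 gives 100.00 : 95.99 : 30.71 : 3.28.

100.00 : 95.99 : 30.71 : 3.28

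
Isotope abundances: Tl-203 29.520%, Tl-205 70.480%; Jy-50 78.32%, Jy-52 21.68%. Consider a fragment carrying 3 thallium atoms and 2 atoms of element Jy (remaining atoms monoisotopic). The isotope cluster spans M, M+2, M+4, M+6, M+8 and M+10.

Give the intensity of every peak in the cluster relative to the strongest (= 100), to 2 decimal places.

Thallium pattern (n=3): 0.02572463 : 0.18425524 : 0.43991564 : 0.35010449
Element Jy pattern (n=2): 0.61340224 : 0.33959552 : 0.04700224
Convolve the two distributions (both contribute in 2-u steps):
  M: 0.02572463×0.61340224 = 0.015780
  M+2: 0.02572463×0.33959552 + 0.18425524×0.61340224 = 0.121759
  M+4: 0.02572463×0.04700224 + 0.18425524×0.33959552 + 0.43991564×0.61340224 = 0.333627
  M+6: 0.18425524×0.04700224 + 0.43991564×0.33959552 + 0.35010449×0.61340224 = 0.372809
  M+8: 0.43991564×0.04700224 + 0.35010449×0.33959552 = 0.139571
  M+10: 0.35010449×0.04700224 = 0.016456
Scale to base peak (0.372809) = 100: 4.23 : 32.66 : 89.49 : 100.00 : 37.44 : 4.41

4.23 : 32.66 : 89.49 : 100.00 : 37.44 : 4.41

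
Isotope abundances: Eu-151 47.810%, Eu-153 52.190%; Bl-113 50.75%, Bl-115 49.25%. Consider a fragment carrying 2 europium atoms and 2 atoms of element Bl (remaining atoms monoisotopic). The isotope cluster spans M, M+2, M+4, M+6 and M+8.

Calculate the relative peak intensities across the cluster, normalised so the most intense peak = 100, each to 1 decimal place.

Europium pattern (n=2): 0.22857961 : 0.49904078 : 0.27237961
Element Bl pattern (n=2): 0.25755625 : 0.4998875 : 0.24255625
Convolve the two distributions (both contribute in 2-u steps):
  M: 0.22857961×0.25755625 = 0.058872
  M+2: 0.22857961×0.4998875 + 0.49904078×0.25755625 = 0.242795
  M+4: 0.22857961×0.24255625 + 0.49904078×0.4998875 + 0.27237961×0.25755625 = 0.375061
  M+6: 0.49904078×0.24255625 + 0.27237961×0.4998875 = 0.257205
  M+8: 0.27237961×0.24255625 = 0.066067
Scale to base peak (0.375061) = 100: 15.7 : 64.7 : 100.0 : 68.6 : 17.6

15.7 : 64.7 : 100.0 : 68.6 : 17.6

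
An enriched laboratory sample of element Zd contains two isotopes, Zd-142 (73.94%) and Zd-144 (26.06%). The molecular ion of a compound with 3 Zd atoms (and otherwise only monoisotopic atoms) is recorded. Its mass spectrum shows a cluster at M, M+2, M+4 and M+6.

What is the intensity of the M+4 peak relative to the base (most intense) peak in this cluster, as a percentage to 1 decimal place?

35.2%

(0.7394 + 0.2606)^3 gives M 0.4042, M+2 0.4274, M+4 0.1506, M+6 0.0177; the largest is M+2.
P(M+2) = C(3,1) × 0.7394^2 × 0.2606^1 = 3 × 0.54671236 × 0.2606 = 0.427420 (base)
P(M+4) = C(3,2) × 0.7394^1 × 0.2606^2 = 3 × 0.7394 × 0.06791236 = 0.150643
Relative intensity = 0.150643 / 0.427420 × 100 = 35.2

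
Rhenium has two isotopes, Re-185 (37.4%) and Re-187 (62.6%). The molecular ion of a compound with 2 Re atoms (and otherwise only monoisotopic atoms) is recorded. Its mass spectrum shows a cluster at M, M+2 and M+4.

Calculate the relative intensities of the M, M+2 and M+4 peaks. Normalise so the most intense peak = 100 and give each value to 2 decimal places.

Each Re atom is independently Re-185 (p = 0.374) or Re-187 (q = 0.626); the cluster is the binomial expansion (p + q)^2.
P(M) = 0.374^2 = 0.139876
P(M+2) = 2 × 0.374^1 × 0.626^1 = 0.468248
P(M+4) = 0.626^2 = 0.391876
The M+2 peak is largest (0.468248); scaling to 100 gives 29.87 : 100.00 : 83.69.

29.87 : 100.00 : 83.69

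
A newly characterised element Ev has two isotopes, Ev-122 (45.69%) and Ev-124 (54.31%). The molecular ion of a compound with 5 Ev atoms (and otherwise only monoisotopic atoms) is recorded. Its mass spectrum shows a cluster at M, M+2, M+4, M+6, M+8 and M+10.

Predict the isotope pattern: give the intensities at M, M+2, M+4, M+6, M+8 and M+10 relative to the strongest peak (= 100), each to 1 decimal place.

6.0 : 35.4 : 84.1 : 100.0 : 59.4 : 14.1

The 5 Ev atoms are independent, so intensities follow the terms of (0.4569 + 0.5431)^5.
P(M) = 0.4569^5 = 0.019912
P(M+2) = 5 × 0.4569^4 × 0.5431^1 = 0.118341
P(M+4) = 10 × 0.4569^3 × 0.5431^2 = 0.281335
P(M+6) = 10 × 0.4569^2 × 0.5431^3 = 0.334412
P(M+8) = 5 × 0.4569^1 × 0.5431^4 = 0.198751
P(M+10) = 0.5431^5 = 0.047250
The M+6 peak is largest (0.334412); scaling to 100 gives 6.0 : 35.4 : 84.1 : 100.0 : 59.4 : 14.1.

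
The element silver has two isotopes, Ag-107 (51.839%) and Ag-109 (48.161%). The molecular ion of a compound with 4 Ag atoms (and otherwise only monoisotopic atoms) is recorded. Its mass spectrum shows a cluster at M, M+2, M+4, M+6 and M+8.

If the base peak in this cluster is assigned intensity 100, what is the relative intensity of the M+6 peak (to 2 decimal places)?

(0.51839 + 0.48161)^4 gives M 0.0722, M+2 0.2684, M+4 0.3740, M+6 0.2316, M+8 0.0538; the largest is M+4.
P(M+4) = C(4,2) × 0.51839^2 × 0.48161^2 = 6 × 0.26872819 × 0.23194819 = 0.373986 (base)
P(M+6) = C(4,3) × 0.51839^1 × 0.48161^3 = 4 × 0.51839 × 0.11170857 = 0.231634
Relative intensity = 0.231634 / 0.373986 × 100 = 61.94

61.94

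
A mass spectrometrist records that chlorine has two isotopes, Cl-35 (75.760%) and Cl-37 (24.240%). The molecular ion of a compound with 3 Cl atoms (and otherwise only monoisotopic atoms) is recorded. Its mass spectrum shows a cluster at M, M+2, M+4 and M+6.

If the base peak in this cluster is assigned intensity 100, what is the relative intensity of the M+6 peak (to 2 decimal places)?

Binomial terms of (0.75760 + 0.24240)^3: M 0.4348, M+2 0.4174, M+4 0.1335, M+6 0.0142 → M is the base peak.
P(M) = C(3,0) × 0.75760^3 × 0.24240^0 = 1 × 0.4348304 × 1.0000 = 0.434830 (base)
P(M+6) = C(3,3) × 0.75760^0 × 0.24240^3 = 1 × 1.0000 × 0.01424288 = 0.014243
Relative intensity = 0.014243 / 0.434830 × 100 = 3.28

3.28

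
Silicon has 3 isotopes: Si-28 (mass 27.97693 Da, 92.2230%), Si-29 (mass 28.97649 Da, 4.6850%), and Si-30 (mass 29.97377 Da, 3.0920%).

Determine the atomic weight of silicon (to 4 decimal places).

28.0855 Da

Weight each isotope mass by its fractional abundance: 0.922230 × 27.97693 + 0.046850 × 28.97649 + 0.030920 × 29.97377
= 25.801164 + 1.357549 + 0.926789 = 28.085502 Da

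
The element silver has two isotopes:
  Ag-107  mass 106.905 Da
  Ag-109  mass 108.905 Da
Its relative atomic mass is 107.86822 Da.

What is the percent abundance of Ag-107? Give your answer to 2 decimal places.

51.84%

Let x be the fractional abundance of Ag-107; then Ag-109 has abundance 1 − x.
106.905·x + 108.905·(1 − x) = 107.86822
(106.905 − 108.905)·x = 107.86822 − 108.905
x = -1.03678 / -2.000 = 0.51839 → 51.84% Ag-107, 48.16% Ag-109.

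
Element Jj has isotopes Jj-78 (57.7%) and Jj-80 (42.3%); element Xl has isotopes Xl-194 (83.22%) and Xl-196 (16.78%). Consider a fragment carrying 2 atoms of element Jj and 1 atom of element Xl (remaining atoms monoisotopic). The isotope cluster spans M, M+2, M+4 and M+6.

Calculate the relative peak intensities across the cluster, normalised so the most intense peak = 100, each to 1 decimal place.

60.0 : 100.0 : 49.9 : 6.5

Element Jj pattern (n=2): 0.332929 : 0.488142 : 0.178929
Element Xl pattern (n=1): 0.8322 : 0.1678
Convolve the two distributions (both contribute in 2-u steps):
  M: 0.332929×0.8322 = 0.277064
  M+2: 0.332929×0.1678 + 0.488142×0.8322 = 0.462097
  M+4: 0.488142×0.1678 + 0.178929×0.8322 = 0.230815
  M+6: 0.178929×0.1678 = 0.030024
Scale to base peak (0.462097) = 100: 60.0 : 100.0 : 49.9 : 6.5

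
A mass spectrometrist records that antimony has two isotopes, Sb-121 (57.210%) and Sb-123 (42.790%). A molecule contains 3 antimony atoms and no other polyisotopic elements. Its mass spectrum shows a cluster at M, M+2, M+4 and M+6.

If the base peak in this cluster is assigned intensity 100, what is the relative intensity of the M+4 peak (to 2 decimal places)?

Term probabilities: M 0.1872, M+2 0.4202, M+4 0.3143, M+6 0.0783. Base peak = M+2.
P(M+2) = C(3,1) × 0.57210^2 × 0.42790^1 = 3 × 0.32729841 × 0.4279 = 0.420153 (base)
P(M+4) = C(3,2) × 0.57210^1 × 0.42790^2 = 3 × 0.5721 × 0.18309841 = 0.314252
Relative intensity = 0.314252 / 0.420153 × 100 = 74.79

74.79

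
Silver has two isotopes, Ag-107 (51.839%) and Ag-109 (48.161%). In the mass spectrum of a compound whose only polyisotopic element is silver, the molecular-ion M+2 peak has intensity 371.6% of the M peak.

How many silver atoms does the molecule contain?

The M+2/M ratio from n Ag atoms is n · q/p = n · 0.48161/0.51839.
n = 3.716 × 0.51839/0.48161 = 4.00 ≈ 4

4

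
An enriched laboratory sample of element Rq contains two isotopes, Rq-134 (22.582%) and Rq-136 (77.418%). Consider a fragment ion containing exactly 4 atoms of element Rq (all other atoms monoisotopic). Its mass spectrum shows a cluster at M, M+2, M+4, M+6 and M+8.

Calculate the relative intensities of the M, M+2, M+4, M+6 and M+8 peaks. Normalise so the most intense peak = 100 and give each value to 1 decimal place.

0.6 : 8.5 : 43.8 : 100.0 : 85.7

The 4 Rq atoms are independent, so intensities follow the terms of (0.22582 + 0.77418)^4.
P(M) = 0.22582^4 = 0.002600
P(M+2) = 4 × 0.22582^3 × 0.77418^1 = 0.035661
P(M+4) = 6 × 0.22582^2 × 0.77418^2 = 0.183383
P(M+6) = 4 × 0.22582^1 × 0.77418^3 = 0.419130
P(M+8) = 0.77418^4 = 0.359226
The M+6 peak is largest (0.419130); scaling to 100 gives 0.6 : 8.5 : 43.8 : 100.0 : 85.7.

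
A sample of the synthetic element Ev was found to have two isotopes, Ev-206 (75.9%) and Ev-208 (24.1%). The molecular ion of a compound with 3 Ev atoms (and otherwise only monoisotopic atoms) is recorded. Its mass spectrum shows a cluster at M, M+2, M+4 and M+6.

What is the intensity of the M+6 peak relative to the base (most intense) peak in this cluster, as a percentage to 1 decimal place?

(0.759 + 0.241)^3 gives M 0.4372, M+2 0.4165, M+4 0.1323, M+6 0.0140; the largest is M.
P(M) = C(3,0) × 0.759^3 × 0.241^0 = 1 × 0.43724548 × 1.0000 = 0.437245 (base)
P(M+6) = C(3,3) × 0.759^0 × 0.241^3 = 1 × 1.0000 × 0.01399752 = 0.013998
Relative intensity = 0.013998 / 0.437245 × 100 = 3.2

3.2%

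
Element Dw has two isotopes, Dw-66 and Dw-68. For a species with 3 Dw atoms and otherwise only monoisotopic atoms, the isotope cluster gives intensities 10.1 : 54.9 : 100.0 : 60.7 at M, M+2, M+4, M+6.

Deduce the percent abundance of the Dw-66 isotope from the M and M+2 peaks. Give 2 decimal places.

If p is the fraction of Dw that is Dw-66, then I(M+2)/I(M) = [C(3,1)·p^2·(1−p)] / p^3 = 3·(1−p)/p = 54.9/10.1 = 5.4356
(1−p)/p = 5.4356/3 = 1.8119  ⇒  p = 1/(1 + 1.8119) = 0.3556
Dw-66: 35.56%, Dw-68: 64.44%.

35.56%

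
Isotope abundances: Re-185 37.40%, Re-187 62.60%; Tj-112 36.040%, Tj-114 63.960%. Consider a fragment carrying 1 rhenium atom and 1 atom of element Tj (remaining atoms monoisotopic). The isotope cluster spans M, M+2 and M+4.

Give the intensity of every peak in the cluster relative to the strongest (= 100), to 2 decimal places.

29.00 : 100.00 : 86.14

Rhenium pattern (n=1): 0.3740 : 0.6260
Element Tj pattern (n=1): 0.3604 : 0.6396
Convolve the two distributions (both contribute in 2-u steps):
  M: 0.3740×0.3604 = 0.134790
  M+2: 0.3740×0.6396 + 0.6260×0.3604 = 0.464821
  M+4: 0.6260×0.6396 = 0.400390
Scale to base peak (0.464821) = 100: 29.00 : 100.00 : 86.14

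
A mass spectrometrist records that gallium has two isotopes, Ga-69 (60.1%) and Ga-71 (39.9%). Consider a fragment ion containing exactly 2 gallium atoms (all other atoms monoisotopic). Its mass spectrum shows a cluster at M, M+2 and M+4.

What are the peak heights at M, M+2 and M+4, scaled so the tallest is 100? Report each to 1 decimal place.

75.3 : 100.0 : 33.2

Expanding (0.601 + 0.399)^2:
P(M) = 0.601^2 = 0.361201
P(M+2) = 2 × 0.601^1 × 0.399^1 = 0.479598
P(M+4) = 0.399^2 = 0.159201
The M+2 peak is largest (0.479598); scaling to 100 gives 75.3 : 100.0 : 33.2.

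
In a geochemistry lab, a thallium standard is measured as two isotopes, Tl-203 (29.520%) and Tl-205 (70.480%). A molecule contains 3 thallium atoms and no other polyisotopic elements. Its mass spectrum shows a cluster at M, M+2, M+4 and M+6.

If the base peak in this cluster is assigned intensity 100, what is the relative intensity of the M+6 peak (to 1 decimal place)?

(0.29520 + 0.70480)^3 gives M 0.0257, M+2 0.1843, M+4 0.4399, M+6 0.3501; the largest is M+4.
P(M+4) = C(3,2) × 0.29520^1 × 0.70480^2 = 3 × 0.2952 × 0.49674304 = 0.439916 (base)
P(M+6) = C(3,3) × 0.29520^0 × 0.70480^3 = 1 × 1.0000 × 0.35010449 = 0.350104
Relative intensity = 0.350104 / 0.439916 × 100 = 79.6

79.6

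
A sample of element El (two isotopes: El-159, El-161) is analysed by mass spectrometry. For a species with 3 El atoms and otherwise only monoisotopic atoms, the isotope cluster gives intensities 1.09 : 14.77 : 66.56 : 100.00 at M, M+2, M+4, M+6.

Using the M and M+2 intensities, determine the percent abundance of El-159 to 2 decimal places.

Let p = fractional abundance of El-159. I(M+2)/I(M) = [C(3,1)·p^2·(1−p)] / p^3 = 3·(1−p)/p = 14.77/1.09 = 13.5505
(1−p)/p = 13.5505/3 = 4.5168  ⇒  p = 1/(1 + 4.5168) = 0.1813
El-159: 18.13%, El-161: 81.87%.

18.13%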